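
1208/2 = 604  =  604.00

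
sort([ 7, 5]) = [ 5, 7 ] 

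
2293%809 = 675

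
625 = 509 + 116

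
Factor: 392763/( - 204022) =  - 2^( - 1 )*3^1*13^( - 1 ) * 19^(  -  1)*317^1 = -951/494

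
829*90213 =74786577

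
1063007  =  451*2357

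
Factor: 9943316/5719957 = 2^2*269^1 *9241^1 * 5719957^( - 1)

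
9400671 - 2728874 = 6671797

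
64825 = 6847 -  - 57978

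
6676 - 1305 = 5371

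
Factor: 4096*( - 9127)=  - 37384192 = - 2^12*9127^1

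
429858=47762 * 9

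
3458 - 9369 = -5911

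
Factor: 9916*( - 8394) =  - 2^3* 3^1*37^1 *67^1 *1399^1 = - 83234904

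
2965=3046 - 81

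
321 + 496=817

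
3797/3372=3797/3372 = 1.13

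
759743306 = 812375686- 52632380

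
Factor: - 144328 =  - 2^3*  18041^1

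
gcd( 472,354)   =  118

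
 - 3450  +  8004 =4554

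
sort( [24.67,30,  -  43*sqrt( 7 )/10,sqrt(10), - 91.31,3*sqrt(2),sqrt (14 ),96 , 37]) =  [-91.31, - 43 * sqrt( 7)/10 , sqrt(10 ),sqrt( 14),  3*sqrt (2 )  ,  24.67,30, 37,96 ] 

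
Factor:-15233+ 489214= 473981 = 473981^1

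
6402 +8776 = 15178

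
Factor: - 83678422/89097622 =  - 79^( - 1) * 619^( - 1)*911^( - 1)*41839211^1  =  -41839211/44548811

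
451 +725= 1176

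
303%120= 63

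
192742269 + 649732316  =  842474585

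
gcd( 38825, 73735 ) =5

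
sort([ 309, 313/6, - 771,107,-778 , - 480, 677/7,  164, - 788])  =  [ - 788 ,  -  778,-771, - 480,313/6, 677/7, 107, 164, 309]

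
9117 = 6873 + 2244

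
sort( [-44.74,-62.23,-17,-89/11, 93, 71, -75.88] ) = [ - 75.88,- 62.23, - 44.74, - 17, - 89/11,71, 93 ] 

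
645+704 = 1349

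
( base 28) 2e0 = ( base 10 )1960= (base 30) 25A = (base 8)3650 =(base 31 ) 217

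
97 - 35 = 62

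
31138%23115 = 8023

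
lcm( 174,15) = 870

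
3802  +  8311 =12113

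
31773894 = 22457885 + 9316009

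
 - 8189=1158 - 9347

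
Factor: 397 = 397^1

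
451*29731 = 13408681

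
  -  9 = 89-98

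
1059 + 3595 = 4654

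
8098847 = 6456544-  - 1642303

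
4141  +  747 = 4888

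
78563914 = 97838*803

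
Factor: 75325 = 5^2*23^1*131^1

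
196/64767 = 196/64767= 0.00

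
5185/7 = 740 + 5/7 = 740.71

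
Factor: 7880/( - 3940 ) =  - 2^1 = - 2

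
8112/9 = 901 + 1/3 = 901.33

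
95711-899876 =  -804165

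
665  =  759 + -94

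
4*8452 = 33808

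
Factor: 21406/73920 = 2^ (-5)*3^( - 1)*5^(-1)  *139^1 = 139/480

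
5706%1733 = 507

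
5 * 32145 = 160725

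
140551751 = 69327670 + 71224081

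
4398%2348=2050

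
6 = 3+3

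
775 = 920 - 145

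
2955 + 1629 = 4584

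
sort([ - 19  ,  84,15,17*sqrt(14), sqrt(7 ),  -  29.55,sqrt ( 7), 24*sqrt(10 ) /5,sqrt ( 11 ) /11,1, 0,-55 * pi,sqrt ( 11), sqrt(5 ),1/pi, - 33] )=[- 55*pi,-33,-29.55,-19,0 , sqrt( 11)/11, 1/pi,1, sqrt ( 5),sqrt(7 ), sqrt( 7 ),sqrt( 11), 15,  24*sqrt(10)/5, 17*sqrt(14 ), 84] 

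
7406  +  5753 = 13159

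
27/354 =9/118 = 0.08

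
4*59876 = 239504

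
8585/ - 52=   -  166 + 47/52 =- 165.10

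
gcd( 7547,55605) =1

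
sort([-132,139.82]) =[ - 132,  139.82] 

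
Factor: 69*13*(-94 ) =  - 84318 = - 2^1 *3^1*13^1*23^1 * 47^1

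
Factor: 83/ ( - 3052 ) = -2^( - 2 )* 7^(  -  1)*83^1* 109^(  -  1 ) 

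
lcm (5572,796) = 5572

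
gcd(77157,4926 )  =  3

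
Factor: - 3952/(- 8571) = 2^4*3^(  -  1 ) * 13^1*19^1 * 2857^(-1 ) 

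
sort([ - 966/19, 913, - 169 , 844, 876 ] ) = [-169, - 966/19,844, 876,913]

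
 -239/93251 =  - 239/93251=   - 0.00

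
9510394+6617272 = 16127666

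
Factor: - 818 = - 2^1 * 409^1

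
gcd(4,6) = 2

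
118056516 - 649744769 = -531688253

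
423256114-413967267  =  9288847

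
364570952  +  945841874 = 1310412826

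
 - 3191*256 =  - 816896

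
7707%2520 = 147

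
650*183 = 118950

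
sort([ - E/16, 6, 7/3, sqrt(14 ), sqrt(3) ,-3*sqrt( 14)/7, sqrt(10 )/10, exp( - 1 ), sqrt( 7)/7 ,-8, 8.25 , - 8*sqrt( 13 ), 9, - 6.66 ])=[ - 8*sqrt( 13),-8, - 6.66, - 3 * sqrt(14)/7, - E/16, sqrt(10) /10,  exp(  -  1), sqrt(7) /7, sqrt(3),  7/3, sqrt(14 ), 6, 8.25, 9]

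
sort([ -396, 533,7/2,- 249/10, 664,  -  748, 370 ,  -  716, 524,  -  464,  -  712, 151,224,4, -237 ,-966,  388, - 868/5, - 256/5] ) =[-966,-748, - 716,-712, - 464, - 396, - 237, - 868/5, - 256/5, - 249/10,7/2, 4,151, 224,370,388, 524, 533, 664] 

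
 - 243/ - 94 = 243/94 = 2.59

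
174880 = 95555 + 79325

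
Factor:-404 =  - 2^2*101^1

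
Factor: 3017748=2^2*3^1 * 193^1*1303^1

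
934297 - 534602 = 399695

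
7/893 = 7/893 = 0.01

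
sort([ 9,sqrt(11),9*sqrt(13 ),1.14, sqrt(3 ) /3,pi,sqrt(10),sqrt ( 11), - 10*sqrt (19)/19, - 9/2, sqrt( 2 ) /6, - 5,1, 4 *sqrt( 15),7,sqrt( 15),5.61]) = [ - 5,-9/2, - 10*sqrt(19)/19,sqrt( 2 )/6,sqrt( 3)/3,1,1.14, pi, sqrt( 10),sqrt(11) , sqrt(11),sqrt ( 15),5.61,7,9,4*sqrt( 15 ) , 9*sqrt( 13 )]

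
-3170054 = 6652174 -9822228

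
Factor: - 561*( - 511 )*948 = 271764108 = 2^2*3^2 * 7^1 * 11^1*17^1*73^1*79^1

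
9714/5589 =3238/1863 = 1.74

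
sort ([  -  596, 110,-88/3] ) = [- 596, - 88/3 , 110]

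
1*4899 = 4899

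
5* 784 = 3920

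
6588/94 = 70+4/47 = 70.09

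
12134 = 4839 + 7295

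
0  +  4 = 4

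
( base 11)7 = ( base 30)7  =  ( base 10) 7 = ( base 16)7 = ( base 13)7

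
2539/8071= 2539/8071 = 0.31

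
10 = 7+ 3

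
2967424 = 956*3104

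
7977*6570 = 52408890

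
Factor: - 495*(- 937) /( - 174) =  - 154605/58 = - 2^( - 1)*3^1*5^1*11^1  *  29^( - 1 )*937^1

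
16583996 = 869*19084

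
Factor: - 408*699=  - 285192=- 2^3*3^2*17^1*233^1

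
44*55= 2420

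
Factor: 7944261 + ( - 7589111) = 355150 =2^1 * 5^2*7103^1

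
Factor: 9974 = 2^1*4987^1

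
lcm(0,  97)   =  0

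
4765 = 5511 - 746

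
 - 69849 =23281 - 93130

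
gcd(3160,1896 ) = 632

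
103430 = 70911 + 32519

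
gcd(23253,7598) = 1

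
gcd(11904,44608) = 64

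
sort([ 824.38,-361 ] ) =[ - 361, 824.38 ]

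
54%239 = 54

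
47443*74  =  3510782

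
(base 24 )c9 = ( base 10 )297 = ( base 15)14C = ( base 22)DB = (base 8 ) 451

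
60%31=29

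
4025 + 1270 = 5295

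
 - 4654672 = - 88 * 52894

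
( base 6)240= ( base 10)96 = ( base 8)140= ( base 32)30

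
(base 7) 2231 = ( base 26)150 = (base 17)2d7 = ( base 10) 806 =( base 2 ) 1100100110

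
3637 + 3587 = 7224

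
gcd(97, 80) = 1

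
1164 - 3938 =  - 2774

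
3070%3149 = 3070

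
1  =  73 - 72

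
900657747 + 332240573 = 1232898320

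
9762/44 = 4881/22 = 221.86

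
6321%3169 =3152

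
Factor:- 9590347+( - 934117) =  - 10524464=- 2^4 * 657779^1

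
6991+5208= 12199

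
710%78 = 8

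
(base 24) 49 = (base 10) 105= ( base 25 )45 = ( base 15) 70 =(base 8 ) 151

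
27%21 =6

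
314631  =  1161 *271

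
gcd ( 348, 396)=12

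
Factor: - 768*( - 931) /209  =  37632/11 =2^8 * 3^1*7^2*11^( - 1) 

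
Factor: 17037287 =401^1 * 42487^1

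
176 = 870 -694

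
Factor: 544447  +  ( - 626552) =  - 5^1 * 16421^1 = -  82105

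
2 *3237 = 6474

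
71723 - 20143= 51580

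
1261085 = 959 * 1315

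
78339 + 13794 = 92133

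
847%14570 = 847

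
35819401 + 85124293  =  120943694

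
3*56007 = 168021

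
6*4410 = 26460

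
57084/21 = 19028/7 = 2718.29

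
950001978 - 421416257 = 528585721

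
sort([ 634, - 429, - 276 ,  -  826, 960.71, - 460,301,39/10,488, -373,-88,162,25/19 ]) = [ - 826, - 460, - 429, - 373, - 276, - 88, 25/19, 39/10,162,  301,488,634, 960.71 ]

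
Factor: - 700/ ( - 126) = 2^1*3^ (-2 )*5^2 = 50/9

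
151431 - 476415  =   - 324984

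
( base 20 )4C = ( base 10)92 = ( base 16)5C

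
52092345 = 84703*615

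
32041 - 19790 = 12251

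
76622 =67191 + 9431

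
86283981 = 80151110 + 6132871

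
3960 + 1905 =5865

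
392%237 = 155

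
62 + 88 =150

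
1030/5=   206 =206.00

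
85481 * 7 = 598367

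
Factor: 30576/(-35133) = - 208/239  =  - 2^4*13^1*239^(-1) 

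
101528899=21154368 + 80374531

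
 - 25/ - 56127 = 25/56127 = 0.00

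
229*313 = 71677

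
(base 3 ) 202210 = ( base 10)561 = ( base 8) 1061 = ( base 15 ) 276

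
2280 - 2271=9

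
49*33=1617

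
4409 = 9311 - 4902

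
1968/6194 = 984/3097 = 0.32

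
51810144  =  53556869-1746725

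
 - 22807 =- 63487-  -  40680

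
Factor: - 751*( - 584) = 438584=2^3*73^1*751^1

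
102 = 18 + 84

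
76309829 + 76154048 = 152463877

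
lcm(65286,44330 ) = 3590730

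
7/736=7/736 = 0.01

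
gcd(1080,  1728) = 216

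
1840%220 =80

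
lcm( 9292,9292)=9292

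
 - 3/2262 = - 1/754= - 0.00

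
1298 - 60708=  - 59410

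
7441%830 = 801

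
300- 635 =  - 335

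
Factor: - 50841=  - 3^3*7^1*269^1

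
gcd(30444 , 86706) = 6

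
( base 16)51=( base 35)2b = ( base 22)3f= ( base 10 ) 81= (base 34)2D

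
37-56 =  - 19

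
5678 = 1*5678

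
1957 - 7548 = - 5591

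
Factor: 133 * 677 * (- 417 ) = -37547097 = - 3^1*7^1*19^1 *139^1*677^1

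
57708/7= 8244 =8244.00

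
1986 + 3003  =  4989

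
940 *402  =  377880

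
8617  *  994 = 8565298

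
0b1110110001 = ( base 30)11f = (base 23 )1I2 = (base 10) 945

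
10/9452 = 5/4726 = 0.00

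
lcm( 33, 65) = 2145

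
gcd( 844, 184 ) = 4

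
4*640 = 2560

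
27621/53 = 521+8/53 = 521.15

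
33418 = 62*539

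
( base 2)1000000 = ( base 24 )2g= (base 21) 31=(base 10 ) 64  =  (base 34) 1u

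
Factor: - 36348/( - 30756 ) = 13/11 = 11^ ( - 1)*13^1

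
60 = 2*30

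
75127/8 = 75127/8 = 9390.88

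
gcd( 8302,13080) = 2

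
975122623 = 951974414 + 23148209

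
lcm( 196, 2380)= 16660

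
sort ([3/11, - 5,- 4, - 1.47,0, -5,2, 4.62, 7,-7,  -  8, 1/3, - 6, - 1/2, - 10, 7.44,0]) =[ - 10,-8, - 7,-6,-5, - 5,  -  4, - 1.47,  -  1/2,0, 0,3/11,1/3, 2, 4.62, 7,7.44] 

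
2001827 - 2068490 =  - 66663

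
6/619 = 6/619 = 0.01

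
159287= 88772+70515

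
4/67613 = 4/67613 = 0.00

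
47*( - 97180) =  - 4567460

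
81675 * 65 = 5308875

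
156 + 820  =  976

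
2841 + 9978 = 12819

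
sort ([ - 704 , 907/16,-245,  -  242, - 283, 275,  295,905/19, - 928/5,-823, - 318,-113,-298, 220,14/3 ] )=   [-823, - 704, - 318 , - 298,-283,-245, - 242 ,-928/5, - 113, 14/3, 905/19, 907/16, 220,  275, 295 ] 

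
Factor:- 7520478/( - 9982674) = 1253413/1663779  =  3^( - 1 ) *7^1*13^( - 1)*37^(- 1 )*137^1*1153^( - 1)*1307^1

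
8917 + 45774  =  54691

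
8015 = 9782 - 1767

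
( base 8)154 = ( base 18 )60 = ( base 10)108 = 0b1101100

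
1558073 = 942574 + 615499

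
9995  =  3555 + 6440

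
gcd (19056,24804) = 12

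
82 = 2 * 41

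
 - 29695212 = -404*73503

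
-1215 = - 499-716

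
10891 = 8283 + 2608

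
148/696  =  37/174 = 0.21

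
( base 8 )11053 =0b1001000101011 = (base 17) G1A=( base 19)cgf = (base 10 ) 4651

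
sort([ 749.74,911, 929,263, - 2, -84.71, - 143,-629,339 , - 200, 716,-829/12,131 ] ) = [-629,-200,-143 ,  -  84.71, - 829/12,-2, 131 , 263 , 339,716, 749.74, 911,929 ]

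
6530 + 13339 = 19869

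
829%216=181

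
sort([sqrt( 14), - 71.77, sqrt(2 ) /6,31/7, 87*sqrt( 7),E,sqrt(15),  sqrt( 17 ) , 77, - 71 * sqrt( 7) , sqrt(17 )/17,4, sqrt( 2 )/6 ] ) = [ - 71*sqrt( 7), - 71.77,sqrt( 2 ) /6,sqrt ( 2) /6, sqrt(17 )/17, E, sqrt(14 ), sqrt (15 ), 4, sqrt( 17),31/7, 77,87*sqrt( 7)] 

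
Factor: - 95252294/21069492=- 47626147/10534746 = -2^ ( - 1) *3^( - 1)*83^1  *  797^(-1 )*2203^( - 1 )*573809^1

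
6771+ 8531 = 15302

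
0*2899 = 0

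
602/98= 43/7 = 6.14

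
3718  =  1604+2114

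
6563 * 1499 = 9837937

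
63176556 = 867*72868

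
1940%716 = 508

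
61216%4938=1960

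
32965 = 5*6593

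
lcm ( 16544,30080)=330880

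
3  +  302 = 305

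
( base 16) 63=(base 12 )83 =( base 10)99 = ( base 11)90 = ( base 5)344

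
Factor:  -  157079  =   - 13^1*43^1 *281^1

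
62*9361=580382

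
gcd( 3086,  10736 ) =2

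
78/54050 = 39/27025 = 0.00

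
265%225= 40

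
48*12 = 576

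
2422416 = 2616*926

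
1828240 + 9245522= 11073762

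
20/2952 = 5/738 = 0.01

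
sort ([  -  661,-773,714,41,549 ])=[  -  773,  -  661, 41,549, 714 ] 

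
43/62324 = 43/62324 =0.00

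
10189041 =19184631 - 8995590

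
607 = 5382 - 4775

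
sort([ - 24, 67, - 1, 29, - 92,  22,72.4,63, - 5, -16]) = [  -  92,-24, - 16,- 5,  -  1,22, 29, 63 , 67, 72.4 ]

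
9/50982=3/16994 =0.00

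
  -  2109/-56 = 2109/56=37.66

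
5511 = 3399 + 2112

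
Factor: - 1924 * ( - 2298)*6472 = 2^6*3^1 * 13^1 * 37^1*383^1*809^1 = 28614990144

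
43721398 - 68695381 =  - 24973983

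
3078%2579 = 499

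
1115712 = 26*42912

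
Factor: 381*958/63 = 121666/21 = 2^1*3^(-1)*7^( - 1 ) * 127^1*479^1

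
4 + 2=6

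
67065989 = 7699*8711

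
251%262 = 251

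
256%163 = 93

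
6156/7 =6156/7 = 879.43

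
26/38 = 13/19 = 0.68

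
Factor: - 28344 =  - 2^3*3^1*1181^1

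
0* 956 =0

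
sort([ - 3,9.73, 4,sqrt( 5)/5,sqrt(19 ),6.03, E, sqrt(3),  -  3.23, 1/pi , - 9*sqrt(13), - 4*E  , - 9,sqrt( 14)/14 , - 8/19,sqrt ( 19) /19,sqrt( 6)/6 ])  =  [ - 9  *  sqrt( 13),-4*E, - 9 , - 3.23,-3, - 8/19,sqrt( 19)/19,sqrt( 14) /14,1/pi, sqrt ( 6)/6, sqrt( 5)/5 , sqrt ( 3 ),E, 4, sqrt (19 ), 6.03,9.73]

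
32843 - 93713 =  - 60870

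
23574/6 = 3929 = 3929.00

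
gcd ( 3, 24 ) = 3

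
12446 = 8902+3544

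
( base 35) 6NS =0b1111111110111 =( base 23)fai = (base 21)ibe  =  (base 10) 8183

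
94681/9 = 10520 + 1/9 = 10520.11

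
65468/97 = 674 + 90/97 = 674.93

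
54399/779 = 69+648/779  =  69.83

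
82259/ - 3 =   -  27420 + 1/3= - 27419.67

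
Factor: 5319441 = 3^2*29^1*89^1*229^1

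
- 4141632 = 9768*(-424 )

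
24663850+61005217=85669067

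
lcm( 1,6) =6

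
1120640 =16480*68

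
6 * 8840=53040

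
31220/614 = 50 + 260/307 = 50.85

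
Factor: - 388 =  - 2^2*97^1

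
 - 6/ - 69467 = 6/69467 = 0.00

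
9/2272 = 9/2272 = 0.00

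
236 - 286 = -50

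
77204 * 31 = 2393324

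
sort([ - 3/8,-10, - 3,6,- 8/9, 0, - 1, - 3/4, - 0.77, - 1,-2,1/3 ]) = [ -10, - 3, - 2,-1,-1, - 8/9,-0.77, - 3/4,-3/8,0,1/3,6] 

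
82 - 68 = 14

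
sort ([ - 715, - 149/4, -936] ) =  [ - 936,  -  715, - 149/4 ]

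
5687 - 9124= -3437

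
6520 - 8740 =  - 2220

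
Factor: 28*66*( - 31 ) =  - 57288 = -2^3*3^1*7^1*11^1  *  31^1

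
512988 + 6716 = 519704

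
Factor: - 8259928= - 2^3*1032491^1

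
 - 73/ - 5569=73/5569=0.01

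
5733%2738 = 257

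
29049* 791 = 22977759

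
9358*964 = 9021112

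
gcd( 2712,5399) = 1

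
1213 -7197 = - 5984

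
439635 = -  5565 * (  -  79 )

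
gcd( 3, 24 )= 3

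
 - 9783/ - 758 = 9783/758 = 12.91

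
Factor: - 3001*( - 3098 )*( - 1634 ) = -2^2*19^1 * 43^1 *1549^1*3001^1 = - 15191458132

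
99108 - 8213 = 90895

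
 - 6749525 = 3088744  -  9838269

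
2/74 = 1/37 = 0.03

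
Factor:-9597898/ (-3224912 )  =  4798949/1612456 = 2^( -3)*29^1 * 127^1*1303^1*201557^( - 1)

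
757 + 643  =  1400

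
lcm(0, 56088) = 0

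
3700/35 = 740/7= 105.71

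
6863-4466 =2397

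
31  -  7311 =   -  7280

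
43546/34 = 1280+13/17 = 1280.76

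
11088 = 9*1232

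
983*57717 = 56735811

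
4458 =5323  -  865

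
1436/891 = 1436/891=1.61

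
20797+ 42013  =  62810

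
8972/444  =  2243/111 =20.21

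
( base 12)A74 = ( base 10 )1528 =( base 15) 6BD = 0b10111111000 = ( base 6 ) 11024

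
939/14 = 67 + 1/14 = 67.07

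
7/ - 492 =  - 1 + 485/492 =-0.01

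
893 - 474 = 419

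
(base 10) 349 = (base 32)at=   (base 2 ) 101011101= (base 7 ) 1006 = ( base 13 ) 20B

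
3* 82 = 246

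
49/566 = 49/566 = 0.09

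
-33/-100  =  33/100 = 0.33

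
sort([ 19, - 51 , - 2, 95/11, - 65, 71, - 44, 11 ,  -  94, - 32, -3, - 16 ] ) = [ - 94,-65, - 51, - 44, - 32 ,-16, - 3, - 2, 95/11, 11, 19,71]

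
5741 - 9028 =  - 3287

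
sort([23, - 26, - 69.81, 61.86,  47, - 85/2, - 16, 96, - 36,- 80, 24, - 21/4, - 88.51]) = [ - 88.51, - 80, - 69.81, - 85/2, - 36, - 26,-16,- 21/4 , 23,24 , 47, 61.86 , 96 ]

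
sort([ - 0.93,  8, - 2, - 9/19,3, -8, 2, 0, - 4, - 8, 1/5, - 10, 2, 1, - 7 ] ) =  [ - 10, - 8, -8, - 7,  -  4, - 2, - 0.93, - 9/19,  0,1/5, 1, 2,2, 3, 8 ]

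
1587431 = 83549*19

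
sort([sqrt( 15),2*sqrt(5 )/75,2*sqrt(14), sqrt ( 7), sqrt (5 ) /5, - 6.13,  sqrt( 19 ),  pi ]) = [ - 6.13,2*sqrt( 5 )/75, sqrt(5)/5,sqrt(  7 ), pi,sqrt( 15),sqrt( 19), 2*sqrt( 14) ]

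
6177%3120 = 3057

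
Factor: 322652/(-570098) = -2^1 *11^1*7333^1*285049^( - 1) =- 161326/285049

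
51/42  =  17/14 = 1.21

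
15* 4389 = 65835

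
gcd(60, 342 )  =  6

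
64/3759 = 64/3759 = 0.02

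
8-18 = -10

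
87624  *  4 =350496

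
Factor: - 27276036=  - 2^2*3^1*151^1  *  15053^1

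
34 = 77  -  43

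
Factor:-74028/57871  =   - 2^2*3^1 * 11^(  -  1) *31^1*199^1 * 5261^(-1)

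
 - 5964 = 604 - 6568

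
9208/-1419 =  - 9208/1419 = - 6.49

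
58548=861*68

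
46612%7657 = 670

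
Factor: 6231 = 3^1 *31^1*67^1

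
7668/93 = 82  +  14/31  =  82.45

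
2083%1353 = 730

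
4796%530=26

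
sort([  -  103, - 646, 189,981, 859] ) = [-646, - 103, 189, 859,981]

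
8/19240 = 1/2405 = 0.00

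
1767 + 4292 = 6059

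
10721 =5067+5654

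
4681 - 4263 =418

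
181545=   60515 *3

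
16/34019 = 16/34019 = 0.00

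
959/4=959/4 = 239.75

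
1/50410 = 1/50410=0.00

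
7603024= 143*53168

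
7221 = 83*87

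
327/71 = 327/71= 4.61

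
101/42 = 2 + 17/42 = 2.40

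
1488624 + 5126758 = 6615382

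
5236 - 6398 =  - 1162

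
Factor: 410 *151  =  2^1*5^1 * 41^1*151^1 =61910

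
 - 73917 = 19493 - 93410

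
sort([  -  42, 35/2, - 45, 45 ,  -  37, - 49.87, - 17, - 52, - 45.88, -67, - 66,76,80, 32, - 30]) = [- 67, -66, - 52, - 49.87, - 45.88, - 45 ,-42,  -  37, - 30,-17, 35/2 , 32,45, 76, 80 ] 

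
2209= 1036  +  1173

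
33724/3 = 33724/3 = 11241.33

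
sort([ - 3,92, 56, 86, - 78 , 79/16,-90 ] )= [-90, - 78,  -  3,  79/16,56,86,92] 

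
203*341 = 69223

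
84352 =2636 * 32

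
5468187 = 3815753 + 1652434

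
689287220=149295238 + 539991982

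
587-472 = 115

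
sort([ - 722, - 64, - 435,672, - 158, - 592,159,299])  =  [ - 722, - 592,-435, - 158, - 64,159 , 299, 672]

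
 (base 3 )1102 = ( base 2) 100110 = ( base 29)19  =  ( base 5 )123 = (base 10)38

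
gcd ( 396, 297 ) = 99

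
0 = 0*84564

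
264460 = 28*9445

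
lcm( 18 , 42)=126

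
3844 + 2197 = 6041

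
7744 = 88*88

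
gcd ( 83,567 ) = 1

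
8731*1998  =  17444538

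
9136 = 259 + 8877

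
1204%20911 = 1204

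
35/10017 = 5/1431 =0.00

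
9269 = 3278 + 5991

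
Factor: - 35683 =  - 17^1*2099^1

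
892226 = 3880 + 888346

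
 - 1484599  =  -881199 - 603400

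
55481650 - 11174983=44306667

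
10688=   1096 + 9592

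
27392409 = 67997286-40604877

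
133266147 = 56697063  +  76569084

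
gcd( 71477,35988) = 1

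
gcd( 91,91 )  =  91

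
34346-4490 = 29856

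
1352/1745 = 1352/1745=0.77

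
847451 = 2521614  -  1674163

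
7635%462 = 243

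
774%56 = 46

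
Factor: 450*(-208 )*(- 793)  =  2^5* 3^2*5^2*13^2*61^1 = 74224800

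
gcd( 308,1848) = 308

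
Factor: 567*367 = 208089 = 3^4 * 7^1*367^1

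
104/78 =4/3=1.33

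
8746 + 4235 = 12981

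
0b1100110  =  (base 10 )102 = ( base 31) 39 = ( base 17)60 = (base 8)146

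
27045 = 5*5409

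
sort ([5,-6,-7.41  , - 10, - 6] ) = [ - 10,- 7.41, - 6, - 6, 5]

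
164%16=4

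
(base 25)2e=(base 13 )4C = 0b1000000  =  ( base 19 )37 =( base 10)64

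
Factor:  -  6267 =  - 3^1 * 2089^1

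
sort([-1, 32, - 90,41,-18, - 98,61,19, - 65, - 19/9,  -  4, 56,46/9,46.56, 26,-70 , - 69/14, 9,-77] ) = [ - 98, - 90,-77, - 70,- 65,-18,-69/14, - 4, - 19/9,-1, 46/9, 9,19, 26,32, 41, 46.56, 56,  61 ]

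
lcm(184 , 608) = 13984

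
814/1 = 814 =814.00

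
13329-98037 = -84708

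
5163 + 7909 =13072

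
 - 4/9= -1+5/9 =- 0.44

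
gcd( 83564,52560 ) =4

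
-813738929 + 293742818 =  - 519996111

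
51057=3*17019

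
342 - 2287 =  - 1945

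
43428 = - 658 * ( - 66) 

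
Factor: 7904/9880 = 4/5 = 2^2*5^( - 1) 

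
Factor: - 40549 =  - 23^1*41^1*43^1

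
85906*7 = 601342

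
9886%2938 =1072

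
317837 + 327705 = 645542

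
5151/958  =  5151/958 = 5.38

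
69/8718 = 23/2906 = 0.01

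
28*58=1624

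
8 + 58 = 66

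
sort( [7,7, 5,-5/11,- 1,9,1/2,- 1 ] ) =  [ - 1 , - 1,- 5/11,1/2,5, 7 , 7, 9] 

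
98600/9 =98600/9 = 10955.56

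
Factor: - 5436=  - 2^2*3^2 * 151^1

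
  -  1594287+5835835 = 4241548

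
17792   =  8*2224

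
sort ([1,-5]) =[ - 5, 1 ] 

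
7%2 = 1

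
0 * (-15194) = 0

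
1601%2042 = 1601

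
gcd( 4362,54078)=6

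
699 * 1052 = 735348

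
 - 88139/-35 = 88139/35 = 2518.26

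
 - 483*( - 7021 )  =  3391143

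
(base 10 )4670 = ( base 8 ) 11076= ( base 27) 6AQ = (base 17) G2C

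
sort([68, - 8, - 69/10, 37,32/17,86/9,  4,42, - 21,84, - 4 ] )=[ - 21, - 8,  -  69/10, -4,32/17,4, 86/9,  37,42,68, 84] 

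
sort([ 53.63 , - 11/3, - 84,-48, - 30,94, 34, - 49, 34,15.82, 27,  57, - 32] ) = [ - 84, - 49, - 48, - 32, - 30, - 11/3, 15.82,  27,34,34,53.63, 57, 94 ]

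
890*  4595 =4089550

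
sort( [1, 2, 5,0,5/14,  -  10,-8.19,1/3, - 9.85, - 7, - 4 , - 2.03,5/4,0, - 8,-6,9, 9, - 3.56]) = [ - 10,-9.85, - 8.19 , - 8, - 7, - 6,- 4, - 3.56, - 2.03,0, 0, 1/3, 5/14 , 1, 5/4,2,5, 9,9 ]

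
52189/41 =1272 + 37/41 =1272.90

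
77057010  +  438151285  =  515208295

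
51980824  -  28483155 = 23497669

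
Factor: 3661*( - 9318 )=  - 34113198=- 2^1  *3^1*7^1 * 523^1*1553^1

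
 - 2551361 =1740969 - 4292330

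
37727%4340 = 3007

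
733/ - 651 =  - 733/651 = - 1.13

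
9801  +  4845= 14646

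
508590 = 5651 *90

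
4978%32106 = 4978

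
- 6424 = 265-6689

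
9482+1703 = 11185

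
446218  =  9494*47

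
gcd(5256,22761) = 9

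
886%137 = 64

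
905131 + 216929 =1122060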